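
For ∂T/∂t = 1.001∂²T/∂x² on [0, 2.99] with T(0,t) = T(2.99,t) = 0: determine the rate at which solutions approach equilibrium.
Eigenvalues: λₙ = 1.001n²π²/2.99².
First three modes:
  n=1: λ₁ = 1.001π²/2.99² ≈ 1.105
  n=2: λ₂ = 4.004π²/2.99² ≈ 4.42 (4× faster decay)
  n=3: λ₃ = 9.009π²/2.99² ≈ 9.946 (9× faster decay)
As t → ∞, higher modes decay exponentially faster. The n=1 mode dominates: T ~ c₁ sin(πx/2.99) e^{-λ₁t}.
Decay rate: λ₁ = 1.001π²/2.99² ≈ 1.105.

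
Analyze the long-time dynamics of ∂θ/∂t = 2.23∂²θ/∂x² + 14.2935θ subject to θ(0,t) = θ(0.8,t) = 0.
Long-time behavior: θ → 0. Diffusion dominates reaction (r=14.2935 < κπ²/L²≈34.39); solution decays.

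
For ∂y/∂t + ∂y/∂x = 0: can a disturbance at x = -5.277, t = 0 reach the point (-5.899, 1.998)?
No. Only data at x = -7.897 affects (-5.899, 1.998). Advection has one-way propagation along characteristics.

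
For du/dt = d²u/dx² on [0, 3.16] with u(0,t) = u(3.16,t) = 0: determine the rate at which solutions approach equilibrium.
Eigenvalues: λₙ = n²π²/3.16².
First three modes:
  n=1: λ₁ = π²/3.16² ≈ 0.988
  n=2: λ₂ = 4π²/3.16² ≈ 3.954 (4× faster decay)
  n=3: λ₃ = 9π²/3.16² ≈ 8.895 (9× faster decay)
As t → ∞, higher modes decay exponentially faster. The n=1 mode dominates: u ~ c₁ sin(πx/3.16) e^{-λ₁t}.
Decay rate: λ₁ = π²/3.16² ≈ 0.988.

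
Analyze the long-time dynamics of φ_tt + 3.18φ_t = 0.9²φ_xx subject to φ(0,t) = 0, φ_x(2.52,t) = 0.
Long-time behavior: φ → 0. Damping (γ=3.18) dissipates energy; oscillations decay exponentially.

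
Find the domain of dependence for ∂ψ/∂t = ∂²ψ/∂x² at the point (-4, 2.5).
The entire real line. The heat equation has infinite propagation speed: any initial disturbance instantly affects all points (though exponentially small far away).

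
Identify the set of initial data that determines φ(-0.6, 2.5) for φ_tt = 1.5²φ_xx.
Domain of dependence: [-4.35, 3.15]. Signals travel at speed 1.5, so data within |x - -0.6| ≤ 1.5·2.5 = 3.75 can reach the point.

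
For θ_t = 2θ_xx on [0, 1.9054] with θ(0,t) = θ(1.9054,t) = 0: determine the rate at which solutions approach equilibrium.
Eigenvalues: λₙ = 2n²π²/1.9054².
First three modes:
  n=1: λ₁ = 2π²/1.9054² ≈ 5.437
  n=2: λ₂ = 8π²/1.9054² ≈ 21.748 (4× faster decay)
  n=3: λ₃ = 18π²/1.9054² ≈ 48.933 (9× faster decay)
As t → ∞, higher modes decay exponentially faster. The n=1 mode dominates: θ ~ c₁ sin(πx/1.9054) e^{-λ₁t}.
Decay rate: λ₁ = 2π²/1.9054² ≈ 5.437.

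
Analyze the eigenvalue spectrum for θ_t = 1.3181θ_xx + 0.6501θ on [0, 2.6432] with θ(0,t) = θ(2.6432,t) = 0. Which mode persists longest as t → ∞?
Eigenvalues: λₙ = 1.3181n²π²/2.6432² - 0.6501.
First three modes:
  n=1: λ₁ = 1.3181π²/2.6432² - 0.6501 ≈ 1.212
  n=2: λ₂ = 5.2724π²/2.6432² - 0.6501 ≈ 6.798
  n=3: λ₃ = 11.8629π²/2.6432² - 0.6501 ≈ 16.108
Since 1.3181π²/2.6432² ≈ 1.862 > 0.6501, all λₙ > 0.
The n=1 mode decays slowest → dominates as t → ∞.
Asymptotic: θ ~ c₁ sin(πx/2.6432) e^{-λ₁t} with decay rate λ₁ ≈ 1.212.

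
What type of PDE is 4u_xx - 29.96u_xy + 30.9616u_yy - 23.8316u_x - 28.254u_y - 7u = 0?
With A = 4, B = -29.96, C = 30.9616, the discriminant is 402.216. This is a hyperbolic PDE.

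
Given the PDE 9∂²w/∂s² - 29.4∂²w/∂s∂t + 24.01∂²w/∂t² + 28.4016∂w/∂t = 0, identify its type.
The second-order coefficients are A = 9, B = -29.4, C = 24.01. Since B² - 4AC = 0 = 0, this is a parabolic PDE.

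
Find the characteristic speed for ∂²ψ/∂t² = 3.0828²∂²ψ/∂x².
Speed = 3.0828. Information travels along characteristics x = x₀ ± 3.0828t.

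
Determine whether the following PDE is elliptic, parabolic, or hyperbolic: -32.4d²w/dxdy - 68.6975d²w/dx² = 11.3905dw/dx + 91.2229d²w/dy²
Rewriting in standard form: -68.6975d²w/dx² - 32.4d²w/dxdy - 91.2229d²w/dy² - 11.3905dw/dx = 0. Coefficients: A = -68.6975, B = -32.4, C = -91.2229. B² - 4AC = -24017.380691, which is negative, so the equation is elliptic.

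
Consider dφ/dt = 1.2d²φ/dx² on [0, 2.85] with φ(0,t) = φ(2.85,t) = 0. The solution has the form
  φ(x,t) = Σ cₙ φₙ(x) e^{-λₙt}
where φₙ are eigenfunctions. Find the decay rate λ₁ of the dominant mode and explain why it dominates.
Eigenvalues: λₙ = 1.2n²π²/2.85².
First three modes:
  n=1: λ₁ = 1.2π²/2.85² ≈ 1.458
  n=2: λ₂ = 4.8π²/2.85² ≈ 5.832 (4× faster decay)
  n=3: λ₃ = 10.8π²/2.85² ≈ 13.123 (9× faster decay)
As t → ∞, higher modes decay exponentially faster. The n=1 mode dominates: φ ~ c₁ sin(πx/2.85) e^{-λ₁t}.
Decay rate: λ₁ = 1.2π²/2.85² ≈ 1.458.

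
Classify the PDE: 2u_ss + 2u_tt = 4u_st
Rewriting in standard form: 2u_ss - 4u_st + 2u_tt = 0. A = 2, B = -4, C = 2. Discriminant B² - 4AC = 0. Since 0 = 0, parabolic.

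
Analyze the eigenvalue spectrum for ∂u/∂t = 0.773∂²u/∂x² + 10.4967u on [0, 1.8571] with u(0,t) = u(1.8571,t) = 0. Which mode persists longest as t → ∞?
Eigenvalues: λₙ = 0.773n²π²/1.8571² - 10.4967.
First three modes:
  n=1: λ₁ = 0.773π²/1.8571² - 10.4967 ≈ -8.285
  n=2: λ₂ = 3.092π²/1.8571² - 10.4967 ≈ -1.648
  n=3: λ₃ = 6.957π²/1.8571² - 10.4967 ≈ 9.412
Since 0.773π²/1.8571² ≈ 2.212 < 10.4967, λ₁ < 0.
The n=1 mode grows fastest (−λₙ is largest for n=1) → dominates.
Asymptotic: u ~ c₁ sin(πx/1.8571) e^{8.285t} (exponential growth at rate −λ₁ ≈ 8.285).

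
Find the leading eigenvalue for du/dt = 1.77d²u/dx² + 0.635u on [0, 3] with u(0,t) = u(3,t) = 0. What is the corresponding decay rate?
Eigenvalues: λₙ = 1.77n²π²/3² - 0.635.
First three modes:
  n=1: λ₁ = 1.77π²/3² - 0.635 ≈ 1.306
  n=2: λ₂ = 7.08π²/3² - 0.635 ≈ 7.129
  n=3: λ₃ = 15.93π²/3² - 0.635 ≈ 16.834
Since 1.77π²/3² ≈ 1.941 > 0.635, all λₙ > 0.
The n=1 mode decays slowest → dominates as t → ∞.
Asymptotic: u ~ c₁ sin(πx/3) e^{-λ₁t} with decay rate λ₁ ≈ 1.306.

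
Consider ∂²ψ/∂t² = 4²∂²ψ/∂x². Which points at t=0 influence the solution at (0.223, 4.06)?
Domain of dependence: [-16.017, 16.463]. Signals travel at speed 4, so data within |x - 0.223| ≤ 4·4.06 = 16.24 can reach the point.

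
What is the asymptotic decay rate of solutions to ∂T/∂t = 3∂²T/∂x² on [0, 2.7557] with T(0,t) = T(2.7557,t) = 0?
Eigenvalues: λₙ = 3n²π²/2.7557².
First three modes:
  n=1: λ₁ = 3π²/2.7557² ≈ 3.899
  n=2: λ₂ = 12π²/2.7557² ≈ 15.596 (4× faster decay)
  n=3: λ₃ = 27π²/2.7557² ≈ 35.091 (9× faster decay)
As t → ∞, higher modes decay exponentially faster. The n=1 mode dominates: T ~ c₁ sin(πx/2.7557) e^{-λ₁t}.
Decay rate: λ₁ = 3π²/2.7557² ≈ 3.899.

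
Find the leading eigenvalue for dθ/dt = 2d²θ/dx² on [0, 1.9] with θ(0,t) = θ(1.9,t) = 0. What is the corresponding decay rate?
Eigenvalues: λₙ = 2n²π²/1.9².
First three modes:
  n=1: λ₁ = 2π²/1.9² ≈ 5.468
  n=2: λ₂ = 8π²/1.9² ≈ 21.872 (4× faster decay)
  n=3: λ₃ = 18π²/1.9² ≈ 49.211 (9× faster decay)
As t → ∞, higher modes decay exponentially faster. The n=1 mode dominates: θ ~ c₁ sin(πx/1.9) e^{-λ₁t}.
Decay rate: λ₁ = 2π²/1.9² ≈ 5.468.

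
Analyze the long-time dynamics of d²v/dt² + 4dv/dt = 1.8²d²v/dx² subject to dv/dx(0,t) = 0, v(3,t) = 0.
Long-time behavior: v → 0. Damping (γ=4) dissipates energy; oscillations decay exponentially.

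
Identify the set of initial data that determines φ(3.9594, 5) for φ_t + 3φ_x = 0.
A single point: x = -11.0406. The characteristic through (3.9594, 5) is x - 3t = const, so x = 3.9594 - 3·5 = -11.0406.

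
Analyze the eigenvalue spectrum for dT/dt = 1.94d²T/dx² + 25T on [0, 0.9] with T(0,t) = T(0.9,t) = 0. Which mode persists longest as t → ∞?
Eigenvalues: λₙ = 1.94n²π²/0.9² - 25.
First three modes:
  n=1: λ₁ = 1.94π²/0.9² - 25 ≈ -1.362
  n=2: λ₂ = 7.76π²/0.9² - 25 ≈ 69.553
  n=3: λ₃ = 17.46π²/0.9² - 25 ≈ 187.745
Since 1.94π²/0.9² ≈ 23.638 < 25, λ₁ < 0.
The n=1 mode grows fastest (−λₙ is largest for n=1) → dominates.
Asymptotic: T ~ c₁ sin(πx/0.9) e^{1.362t} (exponential growth at rate −λ₁ ≈ 1.362).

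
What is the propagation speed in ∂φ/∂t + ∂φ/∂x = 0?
Speed = 1. Information travels along x - 1t = const (rightward).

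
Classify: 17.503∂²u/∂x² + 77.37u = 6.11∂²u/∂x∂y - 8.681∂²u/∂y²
Rewriting in standard form: 17.503∂²u/∂x² - 6.11∂²u/∂x∂y + 8.681∂²u/∂y² + 77.37u = 0. Elliptic (discriminant = -570.442072).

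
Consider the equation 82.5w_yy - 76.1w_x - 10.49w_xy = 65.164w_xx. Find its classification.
Rewriting in standard form: -65.164w_xx - 10.49w_xy + 82.5w_yy - 76.1w_x = 0. Hyperbolic. (A = -65.164, B = -10.49, C = 82.5 gives B² - 4AC = 21614.1601.)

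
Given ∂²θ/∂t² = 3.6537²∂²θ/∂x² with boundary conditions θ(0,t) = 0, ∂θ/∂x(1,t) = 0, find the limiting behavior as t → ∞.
θ oscillates (no decay). Energy is conserved; the solution oscillates indefinitely as standing waves.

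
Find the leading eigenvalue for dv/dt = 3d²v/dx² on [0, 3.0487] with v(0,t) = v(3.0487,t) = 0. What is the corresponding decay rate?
Eigenvalues: λₙ = 3n²π²/3.0487².
First three modes:
  n=1: λ₁ = 3π²/3.0487² ≈ 3.186
  n=2: λ₂ = 12π²/3.0487² ≈ 12.742 (4× faster decay)
  n=3: λ₃ = 27π²/3.0487² ≈ 28.67 (9× faster decay)
As t → ∞, higher modes decay exponentially faster. The n=1 mode dominates: v ~ c₁ sin(πx/3.0487) e^{-λ₁t}.
Decay rate: λ₁ = 3π²/3.0487² ≈ 3.186.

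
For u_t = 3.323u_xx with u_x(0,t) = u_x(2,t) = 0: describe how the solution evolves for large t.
u → constant (steady state). Heat is conserved (no flux at boundaries); solution approaches the spatial average.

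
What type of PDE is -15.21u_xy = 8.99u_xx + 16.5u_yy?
Rewriting in standard form: -8.99u_xx - 15.21u_xy - 16.5u_yy = 0. With A = -8.99, B = -15.21, C = -16.5, the discriminant is -361.9959. This is an elliptic PDE.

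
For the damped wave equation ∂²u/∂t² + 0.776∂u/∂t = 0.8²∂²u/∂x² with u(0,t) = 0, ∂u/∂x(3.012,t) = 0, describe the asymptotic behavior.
u → 0. Damping (γ=0.776) dissipates energy; oscillations decay exponentially.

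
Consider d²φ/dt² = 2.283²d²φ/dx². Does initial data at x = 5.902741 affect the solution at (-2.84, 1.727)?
No. The domain of dependence is [-6.782741, 1.102741], and 5.902741 is outside this interval.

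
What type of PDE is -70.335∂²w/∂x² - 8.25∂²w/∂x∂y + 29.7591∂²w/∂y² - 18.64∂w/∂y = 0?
With A = -70.335, B = -8.25, C = 29.7591, the discriminant is 8440.487694. This is a hyperbolic PDE.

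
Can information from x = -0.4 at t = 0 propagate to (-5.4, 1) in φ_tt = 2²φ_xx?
No. The domain of dependence is [-7.4, -3.4], and -0.4 is outside this interval.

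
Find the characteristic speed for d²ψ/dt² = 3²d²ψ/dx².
Speed = 3. Information travels along characteristics x = x₀ ± 3t.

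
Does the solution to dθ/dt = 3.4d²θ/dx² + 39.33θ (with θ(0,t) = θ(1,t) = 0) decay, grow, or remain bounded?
θ grows unboundedly. Reaction dominates diffusion (r=39.33 > κπ²/L²≈33.56); solution grows exponentially.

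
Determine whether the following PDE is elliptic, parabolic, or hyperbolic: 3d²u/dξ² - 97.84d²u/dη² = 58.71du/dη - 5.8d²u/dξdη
Rewriting in standard form: 3d²u/dξ² + 5.8d²u/dξdη - 97.84d²u/dη² - 58.71du/dη = 0. Coefficients: A = 3, B = 5.8, C = -97.84. B² - 4AC = 1207.72, which is positive, so the equation is hyperbolic.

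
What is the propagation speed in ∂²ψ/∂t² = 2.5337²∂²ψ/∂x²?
Speed = 2.5337. Information travels along characteristics x = x₀ ± 2.5337t.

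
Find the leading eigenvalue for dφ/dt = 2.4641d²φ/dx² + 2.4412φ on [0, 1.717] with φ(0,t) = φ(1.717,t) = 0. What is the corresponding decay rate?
Eigenvalues: λₙ = 2.4641n²π²/1.717² - 2.4412.
First three modes:
  n=1: λ₁ = 2.4641π²/1.717² - 2.4412 ≈ 5.808
  n=2: λ₂ = 9.8564π²/1.717² - 2.4412 ≈ 30.556
  n=3: λ₃ = 22.1769π²/1.717² - 2.4412 ≈ 71.803
Since 2.4641π²/1.717² ≈ 8.249 > 2.4412, all λₙ > 0.
The n=1 mode decays slowest → dominates as t → ∞.
Asymptotic: φ ~ c₁ sin(πx/1.717) e^{-λ₁t} with decay rate λ₁ ≈ 5.808.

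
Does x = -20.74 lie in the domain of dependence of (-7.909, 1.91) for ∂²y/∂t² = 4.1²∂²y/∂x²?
No. The domain of dependence is [-15.74, -0.078], and -20.74 is outside this interval.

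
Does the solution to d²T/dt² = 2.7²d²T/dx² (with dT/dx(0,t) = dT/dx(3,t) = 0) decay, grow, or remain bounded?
T oscillates about a mean that drifts linearly in t (generically unbounded; no decay). There is no damping, so the nonconstant modes persist as standing waves (energy conserved, no decay). But with Neumann conditions at both ends the constant mode has eigenvalue 0: the spatial mean M(t) of T satisfies M'' = 0, so M(t) = M(0) + M'(0)·t. Unless the initial velocity has zero mean (∫T_t(x,0)dx = 0), the solution grows linearly in t (unbounded, though not exponentially); if it does have zero mean, the solution stays bounded and simply oscillates.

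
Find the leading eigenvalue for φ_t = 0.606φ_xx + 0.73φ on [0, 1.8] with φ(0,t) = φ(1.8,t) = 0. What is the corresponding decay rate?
Eigenvalues: λₙ = 0.606n²π²/1.8² - 0.73.
First three modes:
  n=1: λ₁ = 0.606π²/1.8² - 0.73 ≈ 1.116
  n=2: λ₂ = 2.424π²/1.8² - 0.73 ≈ 6.654
  n=3: λ₃ = 5.454π²/1.8² - 0.73 ≈ 15.884
Since 0.606π²/1.8² ≈ 1.846 > 0.73, all λₙ > 0.
The n=1 mode decays slowest → dominates as t → ∞.
Asymptotic: φ ~ c₁ sin(πx/1.8) e^{-λ₁t} with decay rate λ₁ ≈ 1.116.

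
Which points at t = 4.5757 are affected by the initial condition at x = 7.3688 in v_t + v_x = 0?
At x = 11.9445. The characteristic carries data from (7.3688, 0) to (11.9445, 4.5757).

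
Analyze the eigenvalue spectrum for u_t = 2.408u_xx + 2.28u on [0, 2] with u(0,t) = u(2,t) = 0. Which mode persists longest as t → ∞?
Eigenvalues: λₙ = 2.408n²π²/2² - 2.28.
First three modes:
  n=1: λ₁ = 2.408π²/2² - 2.28 ≈ 3.662
  n=2: λ₂ = 9.632π²/2² - 2.28 ≈ 21.486
  n=3: λ₃ = 21.672π²/2² - 2.28 ≈ 51.194
Since 2.408π²/2² ≈ 5.942 > 2.28, all λₙ > 0.
The n=1 mode decays slowest → dominates as t → ∞.
Asymptotic: u ~ c₁ sin(πx/2) e^{-λ₁t} with decay rate λ₁ ≈ 3.662.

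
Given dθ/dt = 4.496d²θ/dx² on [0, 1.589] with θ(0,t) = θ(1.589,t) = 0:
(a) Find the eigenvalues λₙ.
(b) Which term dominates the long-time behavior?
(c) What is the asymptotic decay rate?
Eigenvalues: λₙ = 4.496n²π²/1.589².
First three modes:
  n=1: λ₁ = 4.496π²/1.589² ≈ 17.574
  n=2: λ₂ = 17.984π²/1.589² ≈ 70.297 (4× faster decay)
  n=3: λ₃ = 40.464π²/1.589² ≈ 158.169 (9× faster decay)
As t → ∞, higher modes decay exponentially faster. The n=1 mode dominates: θ ~ c₁ sin(πx/1.589) e^{-λ₁t}.
Decay rate: λ₁ = 4.496π²/1.589² ≈ 17.574.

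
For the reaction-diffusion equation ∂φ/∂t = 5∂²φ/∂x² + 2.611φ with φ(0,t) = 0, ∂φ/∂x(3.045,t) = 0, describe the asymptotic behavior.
φ grows unboundedly. Reaction dominates diffusion (r=2.611 > κπ²/(4L²)≈1.33); solution grows exponentially.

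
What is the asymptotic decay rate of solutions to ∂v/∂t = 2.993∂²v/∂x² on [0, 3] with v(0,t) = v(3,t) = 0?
Eigenvalues: λₙ = 2.993n²π²/3².
First three modes:
  n=1: λ₁ = 2.993π²/3² ≈ 3.282
  n=2: λ₂ = 11.972π²/3² ≈ 13.129 (4× faster decay)
  n=3: λ₃ = 26.937π²/3² ≈ 29.54 (9× faster decay)
As t → ∞, higher modes decay exponentially faster. The n=1 mode dominates: v ~ c₁ sin(πx/3) e^{-λ₁t}.
Decay rate: λ₁ = 2.993π²/3² ≈ 3.282.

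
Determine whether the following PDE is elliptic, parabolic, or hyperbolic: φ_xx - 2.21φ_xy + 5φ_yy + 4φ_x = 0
Coefficients: A = 1, B = -2.21, C = 5. B² - 4AC = -15.1159, which is negative, so the equation is elliptic.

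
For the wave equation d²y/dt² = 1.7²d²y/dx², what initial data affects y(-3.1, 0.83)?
Domain of dependence: [-4.511, -1.689]. Signals travel at speed 1.7, so data within |x - -3.1| ≤ 1.7·0.83 = 1.411 can reach the point.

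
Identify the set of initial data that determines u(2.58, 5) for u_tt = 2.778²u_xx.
Domain of dependence: [-11.31, 16.47]. Signals travel at speed 2.778, so data within |x - 2.58| ≤ 2.778·5 = 13.89 can reach the point.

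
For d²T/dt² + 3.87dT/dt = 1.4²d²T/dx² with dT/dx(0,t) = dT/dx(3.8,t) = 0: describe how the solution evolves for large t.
T → constant (steady state). Damping (γ=3.87) dissipates the nonconstant modes; with Neumann BCs the spatial average obeys M''+γM'=0 and tends to a finite limit.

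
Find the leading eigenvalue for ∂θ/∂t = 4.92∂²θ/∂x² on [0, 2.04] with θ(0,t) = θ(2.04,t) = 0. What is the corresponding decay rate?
Eigenvalues: λₙ = 4.92n²π²/2.04².
First three modes:
  n=1: λ₁ = 4.92π²/2.04² ≈ 11.668
  n=2: λ₂ = 19.68π²/2.04² ≈ 46.673 (4× faster decay)
  n=3: λ₃ = 44.28π²/2.04² ≈ 105.014 (9× faster decay)
As t → ∞, higher modes decay exponentially faster. The n=1 mode dominates: θ ~ c₁ sin(πx/2.04) e^{-λ₁t}.
Decay rate: λ₁ = 4.92π²/2.04² ≈ 11.668.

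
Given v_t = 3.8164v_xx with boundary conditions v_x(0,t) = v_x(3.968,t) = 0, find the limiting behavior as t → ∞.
v → constant (steady state). Heat is conserved (no flux at boundaries); solution approaches the spatial average.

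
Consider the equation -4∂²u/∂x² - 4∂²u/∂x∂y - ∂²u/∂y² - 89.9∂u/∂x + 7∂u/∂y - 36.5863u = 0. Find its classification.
Parabolic. (A = -4, B = -4, C = -1 gives B² - 4AC = 0.)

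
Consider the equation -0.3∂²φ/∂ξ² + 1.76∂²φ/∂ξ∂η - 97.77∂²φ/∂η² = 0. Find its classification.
Elliptic. (A = -0.3, B = 1.76, C = -97.77 gives B² - 4AC = -114.2264.)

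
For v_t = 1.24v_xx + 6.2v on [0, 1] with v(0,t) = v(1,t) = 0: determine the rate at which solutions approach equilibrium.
Eigenvalues: λₙ = 1.24n²π²/1² - 6.2.
First three modes:
  n=1: λ₁ = 1.24π² - 6.2 ≈ 6.038
  n=2: λ₂ = 4.96π² - 6.2 ≈ 42.753
  n=3: λ₃ = 11.16π² - 6.2 ≈ 103.945
Since 1.24π² ≈ 12.238 > 6.2, all λₙ > 0.
The n=1 mode decays slowest → dominates as t → ∞.
Asymptotic: v ~ c₁ sin(πx/1) e^{-λ₁t} with decay rate λ₁ ≈ 6.038.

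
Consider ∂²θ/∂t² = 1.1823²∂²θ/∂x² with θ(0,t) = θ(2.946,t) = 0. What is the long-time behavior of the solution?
As t → ∞, θ oscillates (no decay). Energy is conserved; the solution oscillates indefinitely as standing waves.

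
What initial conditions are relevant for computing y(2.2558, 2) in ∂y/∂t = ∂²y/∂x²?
The entire real line. The heat equation has infinite propagation speed: any initial disturbance instantly affects all points (though exponentially small far away).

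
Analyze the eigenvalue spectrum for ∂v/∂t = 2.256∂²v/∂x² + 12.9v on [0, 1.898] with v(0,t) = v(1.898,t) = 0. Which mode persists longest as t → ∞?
Eigenvalues: λₙ = 2.256n²π²/1.898² - 12.9.
First three modes:
  n=1: λ₁ = 2.256π²/1.898² - 12.9 ≈ -6.719
  n=2: λ₂ = 9.024π²/1.898² - 12.9 ≈ 11.823
  n=3: λ₃ = 20.304π²/1.898² - 12.9 ≈ 42.727
Since 2.256π²/1.898² ≈ 6.181 < 12.9, λ₁ < 0.
The n=1 mode grows fastest (−λₙ is largest for n=1) → dominates.
Asymptotic: v ~ c₁ sin(πx/1.898) e^{6.719t} (exponential growth at rate −λ₁ ≈ 6.719).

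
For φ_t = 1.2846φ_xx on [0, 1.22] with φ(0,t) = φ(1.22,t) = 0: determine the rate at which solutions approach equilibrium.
Eigenvalues: λₙ = 1.2846n²π²/1.22².
First three modes:
  n=1: λ₁ = 1.2846π²/1.22² ≈ 8.518
  n=2: λ₂ = 5.1384π²/1.22² ≈ 34.073 (4× faster decay)
  n=3: λ₃ = 11.5614π²/1.22² ≈ 76.664 (9× faster decay)
As t → ∞, higher modes decay exponentially faster. The n=1 mode dominates: φ ~ c₁ sin(πx/1.22) e^{-λ₁t}.
Decay rate: λ₁ = 1.2846π²/1.22² ≈ 8.518.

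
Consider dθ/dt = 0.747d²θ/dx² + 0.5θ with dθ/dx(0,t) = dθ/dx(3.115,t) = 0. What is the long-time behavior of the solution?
As t → ∞, θ grows unboundedly. With Neumann BCs the constant mode has diffusion eigenvalue 0, so any r > 0 makes it grow like e^(0.5t); solution grows exponentially.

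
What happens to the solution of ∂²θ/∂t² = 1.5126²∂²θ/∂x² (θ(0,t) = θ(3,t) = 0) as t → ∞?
θ oscillates (no decay). Energy is conserved; the solution oscillates indefinitely as standing waves.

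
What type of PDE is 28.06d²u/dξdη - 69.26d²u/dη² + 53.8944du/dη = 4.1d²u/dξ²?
Rewriting in standard form: -4.1d²u/dξ² + 28.06d²u/dξdη - 69.26d²u/dη² + 53.8944du/dη = 0. With A = -4.1, B = 28.06, C = -69.26, the discriminant is -348.5004. This is an elliptic PDE.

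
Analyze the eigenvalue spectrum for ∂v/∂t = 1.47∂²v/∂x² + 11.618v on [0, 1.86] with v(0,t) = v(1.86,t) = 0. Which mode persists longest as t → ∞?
Eigenvalues: λₙ = 1.47n²π²/1.86² - 11.618.
First three modes:
  n=1: λ₁ = 1.47π²/1.86² - 11.618 ≈ -7.424
  n=2: λ₂ = 5.88π²/1.86² - 11.618 ≈ 5.157
  n=3: λ₃ = 13.23π²/1.86² - 11.618 ≈ 26.125
Since 1.47π²/1.86² ≈ 4.194 < 11.618, λ₁ < 0.
The n=1 mode grows fastest (−λₙ is largest for n=1) → dominates.
Asymptotic: v ~ c₁ sin(πx/1.86) e^{7.424t} (exponential growth at rate −λ₁ ≈ 7.424).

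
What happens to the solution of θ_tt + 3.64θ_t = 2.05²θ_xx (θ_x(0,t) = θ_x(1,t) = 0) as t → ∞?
θ → constant (steady state). Damping (γ=3.64) dissipates the nonconstant modes; with Neumann BCs the spatial average obeys M''+γM'=0 and tends to a finite limit.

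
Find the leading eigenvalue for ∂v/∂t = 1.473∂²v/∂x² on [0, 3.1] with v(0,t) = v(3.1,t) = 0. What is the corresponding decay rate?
Eigenvalues: λₙ = 1.473n²π²/3.1².
First three modes:
  n=1: λ₁ = 1.473π²/3.1² ≈ 1.513
  n=2: λ₂ = 5.892π²/3.1² ≈ 6.051 (4× faster decay)
  n=3: λ₃ = 13.257π²/3.1² ≈ 13.615 (9× faster decay)
As t → ∞, higher modes decay exponentially faster. The n=1 mode dominates: v ~ c₁ sin(πx/3.1) e^{-λ₁t}.
Decay rate: λ₁ = 1.473π²/3.1² ≈ 1.513.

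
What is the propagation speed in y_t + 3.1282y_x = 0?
Speed = 3.1282. Information travels along x - 3.1282t = const (rightward).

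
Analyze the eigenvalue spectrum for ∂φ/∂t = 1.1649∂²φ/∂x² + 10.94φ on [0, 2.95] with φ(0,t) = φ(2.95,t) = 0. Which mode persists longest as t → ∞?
Eigenvalues: λₙ = 1.1649n²π²/2.95² - 10.94.
First three modes:
  n=1: λ₁ = 1.1649π²/2.95² - 10.94 ≈ -9.619
  n=2: λ₂ = 4.6596π²/2.95² - 10.94 ≈ -5.655
  n=3: λ₃ = 10.4841π²/2.95² - 10.94 ≈ 0.95
Since 1.1649π²/2.95² ≈ 1.321 < 10.94, λ₁ < 0.
The n=1 mode grows fastest (−λₙ is largest for n=1) → dominates.
Asymptotic: φ ~ c₁ sin(πx/2.95) e^{9.619t} (exponential growth at rate −λ₁ ≈ 9.619).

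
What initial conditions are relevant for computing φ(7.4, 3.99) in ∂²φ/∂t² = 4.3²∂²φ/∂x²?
Domain of dependence: [-9.757, 24.557]. Signals travel at speed 4.3, so data within |x - 7.4| ≤ 4.3·3.99 = 17.157 can reach the point.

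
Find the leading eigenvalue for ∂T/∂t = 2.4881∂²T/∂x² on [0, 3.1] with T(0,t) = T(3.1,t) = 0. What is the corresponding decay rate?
Eigenvalues: λₙ = 2.4881n²π²/3.1².
First three modes:
  n=1: λ₁ = 2.4881π²/3.1² ≈ 2.555
  n=2: λ₂ = 9.9524π²/3.1² ≈ 10.221 (4× faster decay)
  n=3: λ₃ = 22.3929π²/3.1² ≈ 22.998 (9× faster decay)
As t → ∞, higher modes decay exponentially faster. The n=1 mode dominates: T ~ c₁ sin(πx/3.1) e^{-λ₁t}.
Decay rate: λ₁ = 2.4881π²/3.1² ≈ 2.555.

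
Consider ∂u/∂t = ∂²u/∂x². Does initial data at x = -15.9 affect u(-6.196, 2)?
Yes, for any finite x. The heat equation has infinite propagation speed, so all initial data affects all points at any t > 0.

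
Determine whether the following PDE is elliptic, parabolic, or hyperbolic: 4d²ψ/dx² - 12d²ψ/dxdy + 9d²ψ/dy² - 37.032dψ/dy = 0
Coefficients: A = 4, B = -12, C = 9. B² - 4AC = 0, which is zero, so the equation is parabolic.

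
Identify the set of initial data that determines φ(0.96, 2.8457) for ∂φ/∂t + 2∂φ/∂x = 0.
A single point: x = -4.7314. The characteristic through (0.96, 2.8457) is x - 2t = const, so x = 0.96 - 2·2.8457 = -4.7314.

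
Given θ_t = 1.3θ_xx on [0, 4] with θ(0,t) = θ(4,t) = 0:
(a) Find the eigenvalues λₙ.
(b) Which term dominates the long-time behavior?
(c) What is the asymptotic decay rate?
Eigenvalues: λₙ = 1.3n²π²/4².
First three modes:
  n=1: λ₁ = 1.3π²/4² ≈ 0.802
  n=2: λ₂ = 5.2π²/4² ≈ 3.208 (4× faster decay)
  n=3: λ₃ = 11.7π²/4² ≈ 7.217 (9× faster decay)
As t → ∞, higher modes decay exponentially faster. The n=1 mode dominates: θ ~ c₁ sin(πx/4) e^{-λ₁t}.
Decay rate: λ₁ = 1.3π²/4² ≈ 0.802.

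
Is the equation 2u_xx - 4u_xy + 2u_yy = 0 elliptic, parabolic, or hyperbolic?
Computing B² - 4AC with A = 2, B = -4, C = 2: discriminant = 0 (zero). Answer: parabolic.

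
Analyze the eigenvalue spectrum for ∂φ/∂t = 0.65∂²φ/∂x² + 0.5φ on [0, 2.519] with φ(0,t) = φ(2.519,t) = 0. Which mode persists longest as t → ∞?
Eigenvalues: λₙ = 0.65n²π²/2.519² - 0.5.
First three modes:
  n=1: λ₁ = 0.65π²/2.519² - 0.5 ≈ 0.511
  n=2: λ₂ = 2.6π²/2.519² - 0.5 ≈ 3.544
  n=3: λ₃ = 5.85π²/2.519² - 0.5 ≈ 8.599
Since 0.65π²/2.519² ≈ 1.011 > 0.5, all λₙ > 0.
The n=1 mode decays slowest → dominates as t → ∞.
Asymptotic: φ ~ c₁ sin(πx/2.519) e^{-λ₁t} with decay rate λ₁ ≈ 0.511.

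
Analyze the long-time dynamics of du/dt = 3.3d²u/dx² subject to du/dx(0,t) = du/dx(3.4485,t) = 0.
Long-time behavior: u → constant (steady state). Heat is conserved (no flux at boundaries); solution approaches the spatial average.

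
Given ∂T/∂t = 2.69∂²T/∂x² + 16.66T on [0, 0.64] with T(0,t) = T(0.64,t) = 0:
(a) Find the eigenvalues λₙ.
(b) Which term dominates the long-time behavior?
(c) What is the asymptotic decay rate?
Eigenvalues: λₙ = 2.69n²π²/0.64² - 16.66.
First three modes:
  n=1: λ₁ = 2.69π²/0.64² - 16.66 ≈ 48.157
  n=2: λ₂ = 10.76π²/0.64² - 16.66 ≈ 242.61
  n=3: λ₃ = 24.21π²/0.64² - 16.66 ≈ 566.697
Since 2.69π²/0.64² ≈ 64.817 > 16.66, all λₙ > 0.
The n=1 mode decays slowest → dominates as t → ∞.
Asymptotic: T ~ c₁ sin(πx/0.64) e^{-λ₁t} with decay rate λ₁ ≈ 48.157.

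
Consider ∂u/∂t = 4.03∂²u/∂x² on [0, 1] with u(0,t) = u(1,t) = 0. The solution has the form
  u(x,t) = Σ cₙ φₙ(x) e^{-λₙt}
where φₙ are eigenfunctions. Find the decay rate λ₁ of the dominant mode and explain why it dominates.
Eigenvalues: λₙ = 4.03n²π².
First three modes:
  n=1: λ₁ = 4.03π² ≈ 39.775
  n=2: λ₂ = 16.12π² ≈ 159.098 (4× faster decay)
  n=3: λ₃ = 36.27π² ≈ 357.971 (9× faster decay)
As t → ∞, higher modes decay exponentially faster. The n=1 mode dominates: u ~ c₁ sin(πx) e^{-λ₁t}.
Decay rate: λ₁ = 4.03π² ≈ 39.775.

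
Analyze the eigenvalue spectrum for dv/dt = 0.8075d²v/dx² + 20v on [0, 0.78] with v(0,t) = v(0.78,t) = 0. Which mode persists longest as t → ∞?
Eigenvalues: λₙ = 0.8075n²π²/0.78² - 20.
First three modes:
  n=1: λ₁ = 0.8075π²/0.78² - 20 ≈ -6.901
  n=2: λ₂ = 3.23π²/0.78² - 20 ≈ 32.398
  n=3: λ₃ = 7.2675π²/0.78² - 20 ≈ 97.895
Since 0.8075π²/0.78² ≈ 13.099 < 20, λ₁ < 0.
The n=1 mode grows fastest (−λₙ is largest for n=1) → dominates.
Asymptotic: v ~ c₁ sin(πx/0.78) e^{6.901t} (exponential growth at rate −λ₁ ≈ 6.901).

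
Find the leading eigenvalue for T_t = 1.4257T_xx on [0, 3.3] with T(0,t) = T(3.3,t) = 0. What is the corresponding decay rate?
Eigenvalues: λₙ = 1.4257n²π²/3.3².
First three modes:
  n=1: λ₁ = 1.4257π²/3.3² ≈ 1.292
  n=2: λ₂ = 5.7028π²/3.3² ≈ 5.168 (4× faster decay)
  n=3: λ₃ = 12.8313π²/3.3² ≈ 11.629 (9× faster decay)
As t → ∞, higher modes decay exponentially faster. The n=1 mode dominates: T ~ c₁ sin(πx/3.3) e^{-λ₁t}.
Decay rate: λ₁ = 1.4257π²/3.3² ≈ 1.292.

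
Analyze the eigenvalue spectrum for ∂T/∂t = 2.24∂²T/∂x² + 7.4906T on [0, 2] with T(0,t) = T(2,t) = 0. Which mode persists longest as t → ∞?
Eigenvalues: λₙ = 2.24n²π²/2² - 7.4906.
First three modes:
  n=1: λ₁ = 2.24π²/2² - 7.4906 ≈ -1.964
  n=2: λ₂ = 8.96π²/2² - 7.4906 ≈ 14.617
  n=3: λ₃ = 20.16π²/2² - 7.4906 ≈ 42.252
Since 2.24π²/2² ≈ 5.527 < 7.4906, λ₁ < 0.
The n=1 mode grows fastest (−λₙ is largest for n=1) → dominates.
Asymptotic: T ~ c₁ sin(πx/2) e^{1.964t} (exponential growth at rate −λ₁ ≈ 1.964).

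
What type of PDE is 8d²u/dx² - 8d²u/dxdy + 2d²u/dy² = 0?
With A = 8, B = -8, C = 2, the discriminant is 0. This is a parabolic PDE.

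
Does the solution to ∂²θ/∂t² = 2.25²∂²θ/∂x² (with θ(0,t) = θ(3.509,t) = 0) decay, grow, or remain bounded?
θ oscillates (no decay). Energy is conserved; the solution oscillates indefinitely as standing waves.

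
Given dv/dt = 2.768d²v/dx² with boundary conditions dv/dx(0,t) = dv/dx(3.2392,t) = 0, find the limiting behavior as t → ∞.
v → constant (steady state). Heat is conserved (no flux at boundaries); solution approaches the spatial average.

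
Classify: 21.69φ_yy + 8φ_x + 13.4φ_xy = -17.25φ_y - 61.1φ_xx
Rewriting in standard form: 61.1φ_xx + 13.4φ_xy + 21.69φ_yy + 8φ_x + 17.25φ_y = 0. Elliptic (discriminant = -5121.476).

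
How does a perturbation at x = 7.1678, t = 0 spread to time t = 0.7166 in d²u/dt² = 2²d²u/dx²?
Domain of influence: [5.7346, 8.601]. Data at x = 7.1678 spreads outward at speed 2.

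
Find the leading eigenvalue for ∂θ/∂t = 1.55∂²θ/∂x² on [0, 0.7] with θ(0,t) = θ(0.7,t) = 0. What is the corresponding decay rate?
Eigenvalues: λₙ = 1.55n²π²/0.7².
First three modes:
  n=1: λ₁ = 1.55π²/0.7² ≈ 31.22
  n=2: λ₂ = 6.2π²/0.7² ≈ 124.881 (4× faster decay)
  n=3: λ₃ = 13.95π²/0.7² ≈ 280.982 (9× faster decay)
As t → ∞, higher modes decay exponentially faster. The n=1 mode dominates: θ ~ c₁ sin(πx/0.7) e^{-λ₁t}.
Decay rate: λ₁ = 1.55π²/0.7² ≈ 31.22.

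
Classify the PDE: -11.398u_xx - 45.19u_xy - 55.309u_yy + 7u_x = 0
A = -11.398, B = -45.19, C = -55.309. Discriminant B² - 4AC = -479.511828. Since -479.511828 < 0, elliptic.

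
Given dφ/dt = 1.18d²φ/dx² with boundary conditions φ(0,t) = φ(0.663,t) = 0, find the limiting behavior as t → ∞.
φ → 0. Heat diffuses out through both boundaries.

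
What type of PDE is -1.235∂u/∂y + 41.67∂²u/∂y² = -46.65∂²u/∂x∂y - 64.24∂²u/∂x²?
Rewriting in standard form: 64.24∂²u/∂x² + 46.65∂²u/∂x∂y + 41.67∂²u/∂y² - 1.235∂u/∂y = 0. With A = 64.24, B = 46.65, C = 41.67, the discriminant is -8531.3007. This is an elliptic PDE.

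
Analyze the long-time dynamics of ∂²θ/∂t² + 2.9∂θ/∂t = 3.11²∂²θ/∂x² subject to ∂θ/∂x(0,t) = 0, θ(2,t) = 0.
Long-time behavior: θ → 0. Damping (γ=2.9) dissipates energy; oscillations decay exponentially.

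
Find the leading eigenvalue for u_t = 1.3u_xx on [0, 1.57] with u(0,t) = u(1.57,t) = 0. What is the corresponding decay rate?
Eigenvalues: λₙ = 1.3n²π²/1.57².
First three modes:
  n=1: λ₁ = 1.3π²/1.57² ≈ 5.205
  n=2: λ₂ = 5.2π²/1.57² ≈ 20.821 (4× faster decay)
  n=3: λ₃ = 11.7π²/1.57² ≈ 46.847 (9× faster decay)
As t → ∞, higher modes decay exponentially faster. The n=1 mode dominates: u ~ c₁ sin(πx/1.57) e^{-λ₁t}.
Decay rate: λ₁ = 1.3π²/1.57² ≈ 5.205.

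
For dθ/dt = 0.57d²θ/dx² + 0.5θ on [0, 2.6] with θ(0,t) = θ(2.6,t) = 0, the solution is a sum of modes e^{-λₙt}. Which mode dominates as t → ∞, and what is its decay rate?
Eigenvalues: λₙ = 0.57n²π²/2.6² - 0.5.
First three modes:
  n=1: λ₁ = 0.57π²/2.6² - 0.5 ≈ 0.332
  n=2: λ₂ = 2.28π²/2.6² - 0.5 ≈ 2.829
  n=3: λ₃ = 5.13π²/2.6² - 0.5 ≈ 6.99
Since 0.57π²/2.6² ≈ 0.832 > 0.5, all λₙ > 0.
The n=1 mode decays slowest → dominates as t → ∞.
Asymptotic: θ ~ c₁ sin(πx/2.6) e^{-λ₁t} with decay rate λ₁ ≈ 0.332.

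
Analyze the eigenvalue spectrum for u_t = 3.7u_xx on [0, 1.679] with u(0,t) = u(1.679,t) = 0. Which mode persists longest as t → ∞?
Eigenvalues: λₙ = 3.7n²π²/1.679².
First three modes:
  n=1: λ₁ = 3.7π²/1.679² ≈ 12.954
  n=2: λ₂ = 14.8π²/1.679² ≈ 51.816 (4× faster decay)
  n=3: λ₃ = 33.3π²/1.679² ≈ 116.585 (9× faster decay)
As t → ∞, higher modes decay exponentially faster. The n=1 mode dominates: u ~ c₁ sin(πx/1.679) e^{-λ₁t}.
Decay rate: λ₁ = 3.7π²/1.679² ≈ 12.954.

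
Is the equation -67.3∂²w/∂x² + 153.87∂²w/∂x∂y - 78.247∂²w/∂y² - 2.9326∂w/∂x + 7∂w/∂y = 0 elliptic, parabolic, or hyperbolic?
Computing B² - 4AC with A = -67.3, B = 153.87, C = -78.247: discriminant = 2611.8845 (positive). Answer: hyperbolic.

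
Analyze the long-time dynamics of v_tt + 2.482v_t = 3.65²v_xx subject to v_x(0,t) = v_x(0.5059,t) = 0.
Long-time behavior: v → constant (steady state). Damping (γ=2.482) dissipates the nonconstant modes; with Neumann BCs the spatial average obeys M''+γM'=0 and tends to a finite limit.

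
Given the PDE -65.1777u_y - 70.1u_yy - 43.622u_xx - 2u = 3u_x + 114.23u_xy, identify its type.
Rewriting in standard form: -43.622u_xx - 114.23u_xy - 70.1u_yy - 3u_x - 65.1777u_y - 2u = 0. The second-order coefficients are A = -43.622, B = -114.23, C = -70.1. Since B² - 4AC = 816.8841 > 0, this is a hyperbolic PDE.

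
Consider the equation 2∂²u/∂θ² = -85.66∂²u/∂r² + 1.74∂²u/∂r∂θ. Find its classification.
Rewriting in standard form: 85.66∂²u/∂r² - 1.74∂²u/∂r∂θ + 2∂²u/∂θ² = 0. Elliptic. (A = 85.66, B = -1.74, C = 2 gives B² - 4AC = -682.2524.)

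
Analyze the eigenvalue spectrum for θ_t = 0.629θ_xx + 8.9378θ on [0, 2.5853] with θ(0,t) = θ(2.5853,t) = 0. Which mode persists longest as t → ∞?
Eigenvalues: λₙ = 0.629n²π²/2.5853² - 8.9378.
First three modes:
  n=1: λ₁ = 0.629π²/2.5853² - 8.9378 ≈ -8.009
  n=2: λ₂ = 2.516π²/2.5853² - 8.9378 ≈ -5.223
  n=3: λ₃ = 5.661π²/2.5853² - 8.9378 ≈ -0.578
Since 0.629π²/2.5853² ≈ 0.929 < 8.9378, λ₁ < 0.
The n=1 mode grows fastest (−λₙ is largest for n=1) → dominates.
Asymptotic: θ ~ c₁ sin(πx/2.5853) e^{8.009t} (exponential growth at rate −λ₁ ≈ 8.009).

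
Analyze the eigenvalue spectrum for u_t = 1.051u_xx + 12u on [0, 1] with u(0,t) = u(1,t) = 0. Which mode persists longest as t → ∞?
Eigenvalues: λₙ = 1.051n²π²/1² - 12.
First three modes:
  n=1: λ₁ = 1.051π² - 12 ≈ -1.627
  n=2: λ₂ = 4.204π² - 12 ≈ 29.492
  n=3: λ₃ = 9.459π² - 12 ≈ 81.357
Since 1.051π² ≈ 10.373 < 12, λ₁ < 0.
The n=1 mode grows fastest (−λₙ is largest for n=1) → dominates.
Asymptotic: u ~ c₁ sin(πx/1) e^{1.627t} (exponential growth at rate −λ₁ ≈ 1.627).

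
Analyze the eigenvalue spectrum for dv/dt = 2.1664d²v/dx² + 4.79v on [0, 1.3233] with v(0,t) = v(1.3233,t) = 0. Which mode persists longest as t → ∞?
Eigenvalues: λₙ = 2.1664n²π²/1.3233² - 4.79.
First three modes:
  n=1: λ₁ = 2.1664π²/1.3233² - 4.79 ≈ 7.42
  n=2: λ₂ = 8.6656π²/1.3233² - 4.79 ≈ 44.051
  n=3: λ₃ = 19.4976π²/1.3233² - 4.79 ≈ 105.102
Since 2.1664π²/1.3233² ≈ 12.21 > 4.79, all λₙ > 0.
The n=1 mode decays slowest → dominates as t → ∞.
Asymptotic: v ~ c₁ sin(πx/1.3233) e^{-λ₁t} with decay rate λ₁ ≈ 7.42.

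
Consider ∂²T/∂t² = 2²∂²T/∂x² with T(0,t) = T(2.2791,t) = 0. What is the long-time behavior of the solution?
As t → ∞, T oscillates (no decay). Energy is conserved; the solution oscillates indefinitely as standing waves.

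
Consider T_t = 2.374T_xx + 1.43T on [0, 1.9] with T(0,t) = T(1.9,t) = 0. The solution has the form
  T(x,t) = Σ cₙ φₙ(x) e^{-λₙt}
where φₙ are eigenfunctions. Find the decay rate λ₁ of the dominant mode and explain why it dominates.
Eigenvalues: λₙ = 2.374n²π²/1.9² - 1.43.
First three modes:
  n=1: λ₁ = 2.374π²/1.9² - 1.43 ≈ 5.06
  n=2: λ₂ = 9.496π²/1.9² - 1.43 ≈ 24.532
  n=3: λ₃ = 21.366π²/1.9² - 1.43 ≈ 56.984
Since 2.374π²/1.9² ≈ 6.49 > 1.43, all λₙ > 0.
The n=1 mode decays slowest → dominates as t → ∞.
Asymptotic: T ~ c₁ sin(πx/1.9) e^{-λ₁t} with decay rate λ₁ ≈ 5.06.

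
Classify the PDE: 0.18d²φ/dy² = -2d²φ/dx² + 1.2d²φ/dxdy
Rewriting in standard form: 2d²φ/dx² - 1.2d²φ/dxdy + 0.18d²φ/dy² = 0. A = 2, B = -1.2, C = 0.18. Discriminant B² - 4AC = 0. Since 0 = 0, parabolic.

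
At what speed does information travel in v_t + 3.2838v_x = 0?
Speed = 3.2838. Information travels along x - 3.2838t = const (rightward).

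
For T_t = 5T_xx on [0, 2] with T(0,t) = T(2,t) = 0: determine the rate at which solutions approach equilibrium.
Eigenvalues: λₙ = 5n²π²/2².
First three modes:
  n=1: λ₁ = 5π²/2² ≈ 12.337
  n=2: λ₂ = 20π²/2² ≈ 49.348 (4× faster decay)
  n=3: λ₃ = 45π²/2² ≈ 111.033 (9× faster decay)
As t → ∞, higher modes decay exponentially faster. The n=1 mode dominates: T ~ c₁ sin(πx/2) e^{-λ₁t}.
Decay rate: λ₁ = 5π²/2² ≈ 12.337.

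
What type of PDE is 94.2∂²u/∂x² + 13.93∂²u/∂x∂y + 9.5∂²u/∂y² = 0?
With A = 94.2, B = 13.93, C = 9.5, the discriminant is -3385.5551. This is an elliptic PDE.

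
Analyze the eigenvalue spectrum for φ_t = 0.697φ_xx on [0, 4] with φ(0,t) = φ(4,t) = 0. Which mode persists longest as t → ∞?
Eigenvalues: λₙ = 0.697n²π²/4².
First three modes:
  n=1: λ₁ = 0.697π²/4² ≈ 0.43
  n=2: λ₂ = 2.788π²/4² ≈ 1.72 (4× faster decay)
  n=3: λ₃ = 6.273π²/4² ≈ 3.87 (9× faster decay)
As t → ∞, higher modes decay exponentially faster. The n=1 mode dominates: φ ~ c₁ sin(πx/4) e^{-λ₁t}.
Decay rate: λ₁ = 0.697π²/4² ≈ 0.43.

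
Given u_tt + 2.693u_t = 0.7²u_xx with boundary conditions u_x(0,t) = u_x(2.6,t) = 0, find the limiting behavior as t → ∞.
u → constant (steady state). Damping (γ=2.693) dissipates the nonconstant modes; with Neumann BCs the spatial average obeys M''+γM'=0 and tends to a finite limit.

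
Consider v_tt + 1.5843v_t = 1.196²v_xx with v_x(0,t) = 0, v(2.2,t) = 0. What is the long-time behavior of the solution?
As t → ∞, v → 0. Damping (γ=1.5843) dissipates energy; oscillations decay exponentially.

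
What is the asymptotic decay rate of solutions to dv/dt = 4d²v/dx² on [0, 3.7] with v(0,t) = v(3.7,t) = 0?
Eigenvalues: λₙ = 4n²π²/3.7².
First three modes:
  n=1: λ₁ = 4π²/3.7² ≈ 2.884
  n=2: λ₂ = 16π²/3.7² ≈ 11.535 (4× faster decay)
  n=3: λ₃ = 36π²/3.7² ≈ 25.954 (9× faster decay)
As t → ∞, higher modes decay exponentially faster. The n=1 mode dominates: v ~ c₁ sin(πx/3.7) e^{-λ₁t}.
Decay rate: λ₁ = 4π²/3.7² ≈ 2.884.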